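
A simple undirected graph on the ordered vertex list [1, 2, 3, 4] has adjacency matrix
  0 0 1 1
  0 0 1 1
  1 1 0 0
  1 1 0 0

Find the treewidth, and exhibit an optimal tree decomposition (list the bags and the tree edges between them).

Every bag has size at most 3, so the width is 3 − 1 = 2 and tw(G) ≤ 2. The edges 1–3–2–4–1 form a cycle, so G is not a tree and its treewidth is at least 2. The upper and lower bounds meet at 2, so that is the treewidth.

Treewidth 2.
Bags: B1 = {1, 2, 3}  B2 = {1, 2, 4}
Tree: B1–B2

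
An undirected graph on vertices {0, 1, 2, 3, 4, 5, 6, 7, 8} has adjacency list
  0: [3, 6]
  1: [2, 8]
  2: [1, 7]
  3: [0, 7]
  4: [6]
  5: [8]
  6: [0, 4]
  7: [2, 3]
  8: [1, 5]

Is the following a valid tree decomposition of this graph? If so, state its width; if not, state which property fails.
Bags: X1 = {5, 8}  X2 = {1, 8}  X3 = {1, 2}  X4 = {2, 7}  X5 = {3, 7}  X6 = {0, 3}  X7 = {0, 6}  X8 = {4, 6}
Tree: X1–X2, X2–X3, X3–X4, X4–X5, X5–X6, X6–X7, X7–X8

Vertex coverage: the bags together contain {0, 1, 2, 3, 4, 5, 6, 7, 8}, the full vertex set. Edge coverage: each edge of G has both endpoints in at least one bag. Running intersection: for every vertex, the bags containing it form a connected subtree. All three properties hold, so this is a valid tree decomposition of width max|bag| − 1 = 1, and hence tw(G) ≤ 1.

Yes; width 1.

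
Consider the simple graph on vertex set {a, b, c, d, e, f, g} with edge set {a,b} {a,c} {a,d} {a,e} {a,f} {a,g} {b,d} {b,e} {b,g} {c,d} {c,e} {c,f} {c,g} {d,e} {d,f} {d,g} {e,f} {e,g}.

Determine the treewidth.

4

A width-4 tree decomposition is:
Bags: B1 = {a, c, d, e, g}  B2 = {a, b, d, e, g}  B3 = {a, c, d, e, f}
Tree: B1–B2, B1–B3
The largest bag has 5 vertices, giving width 4; this decomposition certifies tw(G) ≤ 4. For the lower bound, the 5 vertices {a, c, d, e, g} are pairwise adjacent, and any tree decomposition puts a clique entirely inside one bag — forcing width ≥ 4. Hence tw(G) = 4 exactly.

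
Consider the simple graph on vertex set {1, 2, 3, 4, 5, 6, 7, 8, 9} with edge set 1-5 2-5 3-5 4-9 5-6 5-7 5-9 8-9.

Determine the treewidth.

1

A width-1 tree decomposition is:
Bags: B1 = {5, 9}  B2 = {3, 5}  B3 = {1, 5}  B4 = {4, 9}  B5 = {2, 5}  B6 = {5, 7}  B7 = {5, 6}  B8 = {8, 9}
Tree: B1–B2, B2–B3, B1–B4, B1–B5, B5–B6, B1–B7, B4–B8
The largest bag has 2 vertices, giving width 1; this decomposition certifies tw(G) ≤ 1. G has an edge, so its treewidth is at least 1. Combining the bounds, tw(G) = 1.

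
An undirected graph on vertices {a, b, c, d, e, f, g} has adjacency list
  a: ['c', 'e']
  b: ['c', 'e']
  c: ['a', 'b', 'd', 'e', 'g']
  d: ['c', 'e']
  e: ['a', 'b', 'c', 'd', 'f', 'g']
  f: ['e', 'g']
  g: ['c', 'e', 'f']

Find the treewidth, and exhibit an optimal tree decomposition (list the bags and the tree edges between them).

Every bag has size at most 3, so the width is 3 − 1 = 2 and tw(G) ≤ 2. Conversely, {c, d, e} is a clique of size 3, and the vertices of any clique must share a bag in every tree decomposition; so some bag has ≥ 3 vertices and tw(G) ≥ 2. The upper and lower bounds meet at 2, so that is the treewidth.

Treewidth 2.
One optimal decomposition is:
Bags: B1 = {a, c, e}  B2 = {c, e, g}  B3 = {c, d, e}  B4 = {e, f, g}  B5 = {b, c, e}
Tree: B1–B2, B2–B3, B2–B4, B1–B5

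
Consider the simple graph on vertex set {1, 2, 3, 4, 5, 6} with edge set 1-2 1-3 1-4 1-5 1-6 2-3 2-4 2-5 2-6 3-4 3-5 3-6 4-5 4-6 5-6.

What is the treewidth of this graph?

A width-5 tree decomposition is:
Bags: B1 = {1, 2, 3, 4, 5, 6}
Tree: (single bag)
With just one bag of size 6, the width is 6 − 1 = 5, so tw(G) ≤ 5. On the other hand G contains the 6-clique {1, 2, 3, 4, 5, 6}. A clique must lie in a single bag of any decomposition, so no decomposition can have width below 5. Therefore the treewidth is 5.

5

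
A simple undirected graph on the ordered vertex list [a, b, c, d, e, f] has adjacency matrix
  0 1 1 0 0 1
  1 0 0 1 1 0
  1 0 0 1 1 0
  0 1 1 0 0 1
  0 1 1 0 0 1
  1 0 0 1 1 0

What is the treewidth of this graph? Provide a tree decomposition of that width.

Treewidth 3.
Bags: B1 = {b, c, e, f}  B2 = {a, b, c, f}  B3 = {b, c, d, f}
Tree: B1–B2, B2–B3

The largest bag has 4 vertices, giving width 3; this decomposition certifies tw(G) ≤ 3. For the lower bound: the 4 vertex sets {e,f}, {a,c}, {b}, {d} are disjoint, each induces a connected subgraph, and every pair is joined by at least one edge of G. Contracting each set to a single vertex therefore yields K_{4} as a minor, and since treewidth is minor-monotone, tw(G) ≥ tw(K_{4}) = 3. Hence tw(G) = 3 exactly.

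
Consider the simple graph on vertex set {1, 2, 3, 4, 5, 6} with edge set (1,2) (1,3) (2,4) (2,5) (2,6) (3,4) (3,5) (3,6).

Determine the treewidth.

A width-2 tree decomposition is:
Bags: B1 = {2, 3, 6}  B2 = {2, 3, 5}  B3 = {2, 3, 4}  B4 = {1, 2, 3}
Tree: B1–B2, B2–B3, B3–B4
Each bag holds 3 vertices, so the decomposition has width 2, which upper-bounds the treewidth. The edges 6–3–5–2–6 form a cycle, so G is not a tree and its treewidth is at least 2. Hence tw(G) = 2 exactly.

2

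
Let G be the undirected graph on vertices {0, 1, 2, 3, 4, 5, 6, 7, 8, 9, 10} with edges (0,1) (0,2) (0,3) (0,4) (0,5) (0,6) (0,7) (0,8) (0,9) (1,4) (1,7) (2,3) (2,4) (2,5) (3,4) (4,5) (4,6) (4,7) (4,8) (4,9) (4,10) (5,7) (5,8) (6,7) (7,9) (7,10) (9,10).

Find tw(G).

A width-3 tree decomposition is:
Bags: B1 = {0, 4, 7, 9}  B2 = {0, 4, 5, 7}  B3 = {0, 4, 5, 8}  B4 = {0, 1, 4, 7}  B5 = {4, 7, 9, 10}  B6 = {0, 2, 4, 5}  B7 = {0, 2, 3, 4}  B8 = {0, 4, 6, 7}
Tree: B1–B2, B2–B3, B2–B4, B1–B5, B2–B6, B6–B7, B2–B8
Each bag holds 4 vertices, so the decomposition has width 3, which upper-bounds the treewidth. For the lower bound, the 4 vertices {0, 4, 5, 8} are pairwise adjacent, and any tree decomposition puts a clique entirely inside one bag — forcing width ≥ 3. Therefore the treewidth is 3.

3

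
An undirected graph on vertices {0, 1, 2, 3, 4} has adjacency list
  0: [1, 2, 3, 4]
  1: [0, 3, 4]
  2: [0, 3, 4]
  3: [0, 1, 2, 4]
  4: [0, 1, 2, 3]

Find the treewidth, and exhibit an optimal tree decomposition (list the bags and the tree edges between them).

Treewidth 3.
One optimal decomposition is:
Bags: B1 = {0, 2, 3, 4}  B2 = {0, 1, 3, 4}
Tree: B1–B2

Every bag has size at most 4, so the width is 4 − 1 = 3 and tw(G) ≤ 3. On the other hand G contains the 4-clique {0, 1, 3, 4}. A clique must lie in a single bag of any decomposition, so no decomposition can have width below 3. The upper and lower bounds meet at 3, so that is the treewidth.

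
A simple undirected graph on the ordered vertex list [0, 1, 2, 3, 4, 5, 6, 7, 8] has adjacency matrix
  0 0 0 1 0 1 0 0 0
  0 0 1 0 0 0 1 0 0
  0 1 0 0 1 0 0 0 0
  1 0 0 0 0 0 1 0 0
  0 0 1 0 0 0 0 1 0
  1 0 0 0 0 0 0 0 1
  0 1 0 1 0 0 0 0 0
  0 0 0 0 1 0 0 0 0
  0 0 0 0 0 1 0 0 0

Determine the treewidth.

1

A width-1 tree decomposition is:
Bags: B1 = {5, 8}  B2 = {0, 5}  B3 = {0, 3}  B4 = {3, 6}  B5 = {1, 6}  B6 = {1, 2}  B7 = {2, 4}  B8 = {4, 7}
Tree: B1–B2, B2–B3, B3–B4, B4–B5, B5–B6, B6–B7, B7–B8
Every bag has size at most 2, so the width is 2 − 1 = 1 and tw(G) ≤ 1. Any graph with an edge has treewidth ≥ 1, and G has the edge 8–5. Combining the bounds, tw(G) = 1.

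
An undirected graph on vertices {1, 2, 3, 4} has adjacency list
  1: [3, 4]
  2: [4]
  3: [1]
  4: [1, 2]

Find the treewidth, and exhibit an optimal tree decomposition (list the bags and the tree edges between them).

Treewidth 1.
Bags: B1 = {1, 3}  B2 = {1, 4}  B3 = {2, 4}
Tree: B1–B2, B2–B3

The largest bag has 2 vertices, giving width 1; this decomposition certifies tw(G) ≤ 1. G has an edge, so its treewidth is at least 1. The upper and lower bounds meet at 1, so that is the treewidth.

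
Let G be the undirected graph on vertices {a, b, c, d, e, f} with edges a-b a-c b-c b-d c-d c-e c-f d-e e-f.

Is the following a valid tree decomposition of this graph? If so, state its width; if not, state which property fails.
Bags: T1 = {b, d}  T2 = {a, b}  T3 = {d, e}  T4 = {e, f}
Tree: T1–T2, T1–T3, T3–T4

No — vertex c appears in no bag.

A tree decomposition must satisfy three properties: every vertex lies in some bag; for every edge, both endpoints lie together in some bag; and for every vertex, the bags containing it form a connected subtree. Here vertex c appears in no bag, so the decomposition is invalid.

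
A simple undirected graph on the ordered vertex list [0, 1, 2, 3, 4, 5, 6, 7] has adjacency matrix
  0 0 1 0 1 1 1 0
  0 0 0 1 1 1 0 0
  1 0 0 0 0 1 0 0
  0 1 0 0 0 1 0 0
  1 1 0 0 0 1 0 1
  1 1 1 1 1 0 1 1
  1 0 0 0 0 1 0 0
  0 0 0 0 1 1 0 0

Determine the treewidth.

2

A width-2 tree decomposition is:
Bags: B1 = {1, 4, 5}  B2 = {0, 4, 5}  B3 = {0, 5, 6}  B4 = {0, 2, 5}  B5 = {4, 5, 7}  B6 = {1, 3, 5}
Tree: B1–B2, B2–B3, B3–B4, B2–B5, B1–B6
The largest bag has 3 vertices, giving width 2; this decomposition certifies tw(G) ≤ 2. Conversely, {0, 2, 5} is a clique of size 3, and the vertices of any clique must share a bag in every tree decomposition; so some bag has ≥ 3 vertices and tw(G) ≥ 2. Therefore the treewidth is 2.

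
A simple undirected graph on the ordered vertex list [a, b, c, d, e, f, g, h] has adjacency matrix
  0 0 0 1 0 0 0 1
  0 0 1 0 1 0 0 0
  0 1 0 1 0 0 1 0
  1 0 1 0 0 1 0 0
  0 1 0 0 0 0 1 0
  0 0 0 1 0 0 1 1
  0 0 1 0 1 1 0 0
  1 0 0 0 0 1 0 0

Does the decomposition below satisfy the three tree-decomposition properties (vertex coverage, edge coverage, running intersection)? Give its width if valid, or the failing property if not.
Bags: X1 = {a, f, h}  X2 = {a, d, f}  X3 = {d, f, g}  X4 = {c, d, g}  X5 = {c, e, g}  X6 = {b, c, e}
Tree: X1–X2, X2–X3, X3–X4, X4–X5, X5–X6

Vertex coverage: the bags together contain {a, b, c, d, e, f, g, h}, the full vertex set. Edge coverage: each edge of G has both endpoints in at least one bag. Running intersection: for every vertex, the bags containing it form a connected subtree. All three properties hold, so this is a valid tree decomposition of width max|bag| − 1 = 2, and hence tw(G) ≤ 2.

Yes; width 2.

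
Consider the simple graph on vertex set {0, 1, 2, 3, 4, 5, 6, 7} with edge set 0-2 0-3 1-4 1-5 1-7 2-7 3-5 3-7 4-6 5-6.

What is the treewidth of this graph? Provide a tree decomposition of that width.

Treewidth 2.
Bags: B1 = {0, 2, 7}  B2 = {0, 3, 7}  B3 = {1, 3, 7}  B4 = {1, 3, 5}  B5 = {1, 4, 5}  B6 = {4, 5, 6}
Tree: B1–B2, B2–B3, B3–B4, B4–B5, B5–B6

Each bag holds 3 vertices, so the decomposition has width 2, which upper-bounds the treewidth. The edges 2–0–3–7–2 form a cycle, so G is not a tree and its treewidth is at least 2. Hence tw(G) = 2 exactly.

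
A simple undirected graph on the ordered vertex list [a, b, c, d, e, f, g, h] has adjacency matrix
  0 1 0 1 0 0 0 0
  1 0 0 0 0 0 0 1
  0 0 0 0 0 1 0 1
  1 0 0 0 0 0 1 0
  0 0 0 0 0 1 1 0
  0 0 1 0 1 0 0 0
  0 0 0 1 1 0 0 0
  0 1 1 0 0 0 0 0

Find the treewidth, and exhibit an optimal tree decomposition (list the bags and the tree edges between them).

Every bag has size at most 3, so the width is 3 − 1 = 2 and tw(G) ≤ 2. For the lower bound, G contains the cycle c–h–b–a–d–g–e–f–c, so G is not a forest; only forests have treewidth ≤ 1, hence tw(G) ≥ 2. The upper and lower bounds meet at 2, so that is the treewidth.

Treewidth 2.
One optimal decomposition is:
Bags: B1 = {b, c, h}  B2 = {a, b, c}  B3 = {a, c, d}  B4 = {c, d, g}  B5 = {c, e, g}  B6 = {c, e, f}
Tree: B1–B2, B2–B3, B3–B4, B4–B5, B5–B6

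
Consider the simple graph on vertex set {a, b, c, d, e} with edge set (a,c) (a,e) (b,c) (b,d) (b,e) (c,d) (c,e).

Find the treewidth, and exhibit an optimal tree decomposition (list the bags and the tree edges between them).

Treewidth 2.
One optimal decomposition is:
Bags: B1 = {b, c, e}  B2 = {b, c, d}  B3 = {a, c, e}
Tree: B1–B2, B1–B3

Every bag has size at most 3, so the width is 3 − 1 = 2 and tw(G) ≤ 2. On the other hand G contains the 3-clique {b, c, d}. A clique must lie in a single bag of any decomposition, so no decomposition can have width below 2. The upper and lower bounds meet at 2, so that is the treewidth.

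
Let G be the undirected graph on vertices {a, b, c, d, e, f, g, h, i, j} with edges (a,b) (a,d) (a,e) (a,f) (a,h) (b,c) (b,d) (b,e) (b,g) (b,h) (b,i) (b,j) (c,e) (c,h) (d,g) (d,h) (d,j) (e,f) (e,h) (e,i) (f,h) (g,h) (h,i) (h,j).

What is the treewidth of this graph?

3

A width-3 tree decomposition is:
Bags: B1 = {a, b, d, h}  B2 = {b, d, h, j}  B3 = {a, b, e, h}  B4 = {b, c, e, h}  B5 = {b, d, g, h}  B6 = {a, e, f, h}  B7 = {b, e, h, i}
Tree: B1–B2, B1–B3, B3–B4, B2–B5, B3–B6, B3–B7
Each bag holds 4 vertices, so the decomposition has width 3, which upper-bounds the treewidth. For the lower bound, the 4 vertices {a, e, f, h} are pairwise adjacent, and any tree decomposition puts a clique entirely inside one bag — forcing width ≥ 3. The upper and lower bounds meet at 3, so that is the treewidth.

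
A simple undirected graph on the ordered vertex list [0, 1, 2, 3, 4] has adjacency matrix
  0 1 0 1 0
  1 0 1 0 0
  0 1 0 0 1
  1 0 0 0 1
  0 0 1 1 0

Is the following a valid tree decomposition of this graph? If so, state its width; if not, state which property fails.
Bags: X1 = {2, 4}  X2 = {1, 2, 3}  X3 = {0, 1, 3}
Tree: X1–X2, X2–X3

No — edge (3,4) lies in no bag.

A tree decomposition must satisfy three properties: every vertex lies in some bag; for every edge, both endpoints lie together in some bag; and for every vertex, the bags containing it form a connected subtree. Here edge (3,4) lies in no bag, so the decomposition is invalid.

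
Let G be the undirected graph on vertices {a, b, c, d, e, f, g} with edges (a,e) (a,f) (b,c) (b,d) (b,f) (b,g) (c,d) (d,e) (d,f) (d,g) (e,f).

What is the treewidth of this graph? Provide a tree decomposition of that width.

Each bag holds 3 vertices, so the decomposition has width 2, which upper-bounds the treewidth. Conversely, {d, e, f} is a clique of size 3, and the vertices of any clique must share a bag in every tree decomposition; so some bag has ≥ 3 vertices and tw(G) ≥ 2. Hence tw(G) = 2 exactly.

Treewidth 2.
One optimal decomposition is:
Bags: B1 = {b, d, g}  B2 = {b, d, f}  B3 = {d, e, f}  B4 = {a, e, f}  B5 = {b, c, d}
Tree: B1–B2, B2–B3, B3–B4, B1–B5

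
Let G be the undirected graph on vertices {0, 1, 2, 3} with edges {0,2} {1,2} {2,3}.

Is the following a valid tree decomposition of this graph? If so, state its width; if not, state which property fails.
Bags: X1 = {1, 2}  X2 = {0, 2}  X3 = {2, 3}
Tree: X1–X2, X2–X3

Vertex coverage: the bags together contain {0, 1, 2, 3}, the full vertex set. Edge coverage: each edge of G has both endpoints in at least one bag. Running intersection: for every vertex, the bags containing it form a connected subtree. All three properties hold, so this is a valid tree decomposition of width max|bag| − 1 = 1, and hence tw(G) ≤ 1.

Yes; width 1.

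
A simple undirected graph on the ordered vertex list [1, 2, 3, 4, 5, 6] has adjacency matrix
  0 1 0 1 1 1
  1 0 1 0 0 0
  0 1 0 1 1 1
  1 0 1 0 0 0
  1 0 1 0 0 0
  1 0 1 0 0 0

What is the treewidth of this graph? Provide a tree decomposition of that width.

Treewidth 2.
One optimal decomposition is:
Bags: B1 = {1, 3, 4}  B2 = {1, 3, 5}  B3 = {1, 2, 3}  B4 = {1, 3, 6}
Tree: B1–B2, B2–B3, B3–B4

Each bag holds 3 vertices, so the decomposition has width 2, which upper-bounds the treewidth. Since 4–1–5–3–4 is a cycle in G, G is not acyclic. Forests are exactly the graphs of treewidth ≤ 1, so tw(G) ≥ 2. Hence tw(G) = 2 exactly.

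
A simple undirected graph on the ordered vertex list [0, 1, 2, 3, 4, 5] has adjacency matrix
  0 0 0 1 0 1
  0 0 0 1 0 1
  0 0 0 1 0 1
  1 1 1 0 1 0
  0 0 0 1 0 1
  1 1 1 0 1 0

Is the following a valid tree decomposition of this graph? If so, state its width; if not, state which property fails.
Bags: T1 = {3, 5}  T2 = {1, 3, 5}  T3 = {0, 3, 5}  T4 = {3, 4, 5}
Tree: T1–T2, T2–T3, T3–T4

A tree decomposition must satisfy three properties: every vertex lies in some bag; for every edge, both endpoints lie together in some bag; and for every vertex, the bags containing it form a connected subtree. Here vertex 2 appears in no bag, so the decomposition is invalid.

No — vertex 2 appears in no bag.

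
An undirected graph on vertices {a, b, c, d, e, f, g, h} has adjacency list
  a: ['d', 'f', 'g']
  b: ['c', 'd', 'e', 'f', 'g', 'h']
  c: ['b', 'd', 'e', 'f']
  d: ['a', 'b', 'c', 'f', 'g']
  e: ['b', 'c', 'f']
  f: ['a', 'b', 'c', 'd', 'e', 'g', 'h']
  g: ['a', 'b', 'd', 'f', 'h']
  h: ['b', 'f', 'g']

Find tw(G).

3

A width-3 tree decomposition is:
Bags: B1 = {a, d, f, g}  B2 = {b, d, f, g}  B3 = {b, c, d, f}  B4 = {b, f, g, h}  B5 = {b, c, e, f}
Tree: B1–B2, B2–B3, B2–B4, B3–B5
Each bag holds 4 vertices, so the decomposition has width 3, which upper-bounds the treewidth. On the other hand G contains the 4-clique {a, d, f, g}. A clique must lie in a single bag of any decomposition, so no decomposition can have width below 3. The upper and lower bounds meet at 3, so that is the treewidth.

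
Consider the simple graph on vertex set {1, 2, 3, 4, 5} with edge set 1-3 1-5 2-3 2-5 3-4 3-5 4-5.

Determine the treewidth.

A width-2 tree decomposition is:
Bags: B1 = {2, 3, 5}  B2 = {1, 3, 5}  B3 = {3, 4, 5}
Tree: B1–B2, B2–B3
Every bag has size at most 3, so the width is 3 − 1 = 2 and tw(G) ≤ 2. Conversely, {1, 3, 5} is a clique of size 3, and the vertices of any clique must share a bag in every tree decomposition; so some bag has ≥ 3 vertices and tw(G) ≥ 2. Therefore the treewidth is 2.

2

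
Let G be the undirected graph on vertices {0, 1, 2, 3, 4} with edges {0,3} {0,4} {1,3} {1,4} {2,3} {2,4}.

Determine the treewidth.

2

A width-2 tree decomposition is:
Bags: B1 = {0, 3, 4}  B2 = {1, 3, 4}  B3 = {2, 3, 4}
Tree: B1–B2, B2–B3
The largest bag has 3 vertices, giving width 2; this decomposition certifies tw(G) ≤ 2. The edges 0–3–1–4–0 form a cycle, so G is not a tree and its treewidth is at least 2. The upper and lower bounds meet at 2, so that is the treewidth.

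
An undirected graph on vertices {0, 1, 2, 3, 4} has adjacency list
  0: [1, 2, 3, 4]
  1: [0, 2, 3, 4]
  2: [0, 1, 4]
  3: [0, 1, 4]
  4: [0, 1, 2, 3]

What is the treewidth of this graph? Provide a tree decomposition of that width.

Treewidth 3.
One such decomposition:
Bags: B1 = {0, 1, 3, 4}  B2 = {0, 1, 2, 4}
Tree: B1–B2

Each bag holds 4 vertices, so the decomposition has width 3, which upper-bounds the treewidth. On the other hand G contains the 4-clique {0, 1, 2, 4}. A clique must lie in a single bag of any decomposition, so no decomposition can have width below 3. Hence tw(G) = 3 exactly.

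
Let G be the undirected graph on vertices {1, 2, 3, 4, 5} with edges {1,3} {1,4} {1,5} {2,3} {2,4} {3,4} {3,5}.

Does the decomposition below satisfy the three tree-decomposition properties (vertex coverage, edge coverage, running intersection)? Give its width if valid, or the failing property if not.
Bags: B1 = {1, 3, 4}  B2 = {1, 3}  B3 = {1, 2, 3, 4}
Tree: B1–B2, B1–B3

No — vertex 5 appears in no bag.

A tree decomposition must satisfy three properties: every vertex lies in some bag; for every edge, both endpoints lie together in some bag; and for every vertex, the bags containing it form a connected subtree. Here vertex 5 appears in no bag, so the decomposition is invalid.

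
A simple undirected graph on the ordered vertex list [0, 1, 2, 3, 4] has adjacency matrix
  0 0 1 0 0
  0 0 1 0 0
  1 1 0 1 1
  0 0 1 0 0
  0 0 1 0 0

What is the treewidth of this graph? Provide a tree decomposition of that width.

Treewidth 1.
Bags: B1 = {2, 3}  B2 = {0, 2}  B3 = {1, 2}  B4 = {2, 4}
Tree: B1–B2, B2–B3, B3–B4

Every bag has size at most 2, so the width is 2 − 1 = 1 and tw(G) ≤ 1. G has an edge, so its treewidth is at least 1. Combining the bounds, tw(G) = 1.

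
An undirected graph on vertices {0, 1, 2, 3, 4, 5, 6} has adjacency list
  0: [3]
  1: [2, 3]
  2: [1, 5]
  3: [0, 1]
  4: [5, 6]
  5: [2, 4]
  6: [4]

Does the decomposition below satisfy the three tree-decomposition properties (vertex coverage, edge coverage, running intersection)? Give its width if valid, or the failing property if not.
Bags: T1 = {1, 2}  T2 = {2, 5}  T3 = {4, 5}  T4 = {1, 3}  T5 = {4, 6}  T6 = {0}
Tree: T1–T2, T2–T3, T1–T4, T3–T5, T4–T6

A tree decomposition must satisfy three properties: every vertex lies in some bag; for every edge, both endpoints lie together in some bag; and for every vertex, the bags containing it form a connected subtree. Here edge (3,0) lies in no bag, so the decomposition is invalid.

No — edge (3,0) lies in no bag.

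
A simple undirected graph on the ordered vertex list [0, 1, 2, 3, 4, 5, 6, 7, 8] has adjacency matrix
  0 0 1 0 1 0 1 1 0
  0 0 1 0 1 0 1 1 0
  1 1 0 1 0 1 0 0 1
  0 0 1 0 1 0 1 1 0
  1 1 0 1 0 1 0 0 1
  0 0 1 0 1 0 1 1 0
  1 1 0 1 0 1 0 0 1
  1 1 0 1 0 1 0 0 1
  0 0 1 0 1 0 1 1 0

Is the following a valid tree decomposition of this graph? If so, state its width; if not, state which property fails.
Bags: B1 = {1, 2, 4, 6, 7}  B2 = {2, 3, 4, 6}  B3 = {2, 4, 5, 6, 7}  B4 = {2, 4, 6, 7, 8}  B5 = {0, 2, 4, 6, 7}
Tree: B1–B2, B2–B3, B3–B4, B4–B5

A tree decomposition must satisfy three properties: every vertex lies in some bag; for every edge, both endpoints lie together in some bag; and for every vertex, the bags containing it form a connected subtree. Here edge (7,3) lies in no bag, so the decomposition is invalid.

No — edge (7,3) lies in no bag.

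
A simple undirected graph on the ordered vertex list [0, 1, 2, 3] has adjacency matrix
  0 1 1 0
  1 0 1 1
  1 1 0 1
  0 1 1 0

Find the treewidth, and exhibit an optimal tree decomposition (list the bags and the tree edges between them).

Treewidth 2.
One such decomposition:
Bags: B1 = {0, 1, 2}  B2 = {1, 2, 3}
Tree: B1–B2

The largest bag has 3 vertices, giving width 2; this decomposition certifies tw(G) ≤ 2. For the lower bound, the 3 vertices {0, 1, 2} are pairwise adjacent, and any tree decomposition puts a clique entirely inside one bag — forcing width ≥ 2. Therefore the treewidth is 2.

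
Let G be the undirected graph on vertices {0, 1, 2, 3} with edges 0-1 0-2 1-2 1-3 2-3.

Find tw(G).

2

A width-2 tree decomposition is:
Bags: B1 = {1, 2, 3}  B2 = {0, 1, 2}
Tree: B1–B2
Each bag holds 3 vertices, so the decomposition has width 2, which upper-bounds the treewidth. Conversely, {0, 1, 2} is a clique of size 3, and the vertices of any clique must share a bag in every tree decomposition; so some bag has ≥ 3 vertices and tw(G) ≥ 2. Therefore the treewidth is 2.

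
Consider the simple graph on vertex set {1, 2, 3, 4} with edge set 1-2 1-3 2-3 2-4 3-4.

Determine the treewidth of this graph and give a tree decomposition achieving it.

Treewidth 2.
One optimal decomposition is:
Bags: B1 = {1, 2, 3}  B2 = {2, 3, 4}
Tree: B1–B2

Each bag holds 3 vertices, so the decomposition has width 2, which upper-bounds the treewidth. Conversely, {1, 2, 3} is a clique of size 3, and the vertices of any clique must share a bag in every tree decomposition; so some bag has ≥ 3 vertices and tw(G) ≥ 2. Combining the bounds, tw(G) = 2.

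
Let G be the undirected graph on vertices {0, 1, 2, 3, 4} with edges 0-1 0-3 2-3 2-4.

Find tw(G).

A width-1 tree decomposition is:
Bags: B1 = {0, 3}  B2 = {2, 3}  B3 = {2, 4}  B4 = {0, 1}
Tree: B1–B2, B2–B3, B1–B4
Every bag has size at most 2, so the width is 2 − 1 = 1 and tw(G) ≤ 1. Any graph with an edge has treewidth ≥ 1, and G has the edge 0–3. Therefore the treewidth is 1.

1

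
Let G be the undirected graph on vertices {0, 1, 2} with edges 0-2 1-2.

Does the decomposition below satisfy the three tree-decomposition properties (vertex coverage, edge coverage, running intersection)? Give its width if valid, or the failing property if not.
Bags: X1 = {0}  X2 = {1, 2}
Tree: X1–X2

A tree decomposition must satisfy three properties: every vertex lies in some bag; for every edge, both endpoints lie together in some bag; and for every vertex, the bags containing it form a connected subtree. Here edge (2,0) lies in no bag, so the decomposition is invalid.

No — edge (2,0) lies in no bag.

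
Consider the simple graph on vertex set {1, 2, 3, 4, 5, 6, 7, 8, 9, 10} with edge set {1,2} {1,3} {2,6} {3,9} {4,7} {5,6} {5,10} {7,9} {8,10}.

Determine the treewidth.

A width-1 tree decomposition is:
Bags: B1 = {4, 7}  B2 = {7, 9}  B3 = {3, 9}  B4 = {1, 3}  B5 = {1, 2}  B6 = {2, 6}  B7 = {5, 6}  B8 = {5, 10}  B9 = {8, 10}
Tree: B1–B2, B2–B3, B3–B4, B4–B5, B5–B6, B6–B7, B7–B8, B8–B9
Each bag holds 2 vertices, so the decomposition has width 1, which upper-bounds the treewidth. Since G has at least one edge (e.g. 4–7), it is not an edgeless graph, so tw(G) ≥ 1. Therefore the treewidth is 1.

1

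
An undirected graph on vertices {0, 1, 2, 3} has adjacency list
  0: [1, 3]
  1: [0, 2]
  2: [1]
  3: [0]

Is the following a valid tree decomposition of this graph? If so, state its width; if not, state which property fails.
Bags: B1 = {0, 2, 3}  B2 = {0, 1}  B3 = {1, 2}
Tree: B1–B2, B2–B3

A tree decomposition must satisfy three properties: every vertex lies in some bag; for every edge, both endpoints lie together in some bag; and for every vertex, the bags containing it form a connected subtree. Here bags containing vertex 2 are not connected in the tree, so the decomposition is invalid.

No — bags containing vertex 2 are not connected in the tree.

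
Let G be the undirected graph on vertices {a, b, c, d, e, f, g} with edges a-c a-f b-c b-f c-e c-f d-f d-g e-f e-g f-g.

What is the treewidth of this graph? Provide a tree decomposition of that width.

Each bag holds 3 vertices, so the decomposition has width 2, which upper-bounds the treewidth. For the lower bound, the 3 vertices {d, f, g} are pairwise adjacent, and any tree decomposition puts a clique entirely inside one bag — forcing width ≥ 2. Hence tw(G) = 2 exactly.

Treewidth 2.
One such decomposition:
Bags: B1 = {c, e, f}  B2 = {b, c, f}  B3 = {e, f, g}  B4 = {d, f, g}  B5 = {a, c, f}
Tree: B1–B2, B1–B3, B3–B4, B2–B5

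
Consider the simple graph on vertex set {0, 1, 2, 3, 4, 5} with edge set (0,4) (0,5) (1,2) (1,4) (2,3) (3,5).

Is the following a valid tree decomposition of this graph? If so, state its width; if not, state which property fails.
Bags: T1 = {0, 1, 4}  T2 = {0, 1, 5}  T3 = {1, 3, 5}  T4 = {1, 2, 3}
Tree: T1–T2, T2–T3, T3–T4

Yes; width 2.

Checking the three conditions: (i) the bags cover all of {0, 1, 2, 3, 4, 5}; (ii) for each edge, some bag contains both endpoints; (iii) the bags containing any fixed vertex form a subtree. All hold, so the decomposition is valid with width 3 − 1 = 2.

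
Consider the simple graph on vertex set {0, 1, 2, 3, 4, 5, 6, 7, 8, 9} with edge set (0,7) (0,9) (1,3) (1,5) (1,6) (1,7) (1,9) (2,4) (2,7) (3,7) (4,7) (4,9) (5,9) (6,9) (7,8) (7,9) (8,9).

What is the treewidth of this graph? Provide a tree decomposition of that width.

Each bag holds 3 vertices, so the decomposition has width 2, which upper-bounds the treewidth. For the lower bound, the 3 vertices {1, 5, 9} are pairwise adjacent, and any tree decomposition puts a clique entirely inside one bag — forcing width ≥ 2. Combining the bounds, tw(G) = 2.

Treewidth 2.
Bags: B1 = {4, 7, 9}  B2 = {1, 7, 9}  B3 = {1, 6, 9}  B4 = {0, 7, 9}  B5 = {1, 3, 7}  B6 = {7, 8, 9}  B7 = {1, 5, 9}  B8 = {2, 4, 7}
Tree: B1–B2, B2–B3, B2–B4, B2–B5, B2–B6, B2–B7, B1–B8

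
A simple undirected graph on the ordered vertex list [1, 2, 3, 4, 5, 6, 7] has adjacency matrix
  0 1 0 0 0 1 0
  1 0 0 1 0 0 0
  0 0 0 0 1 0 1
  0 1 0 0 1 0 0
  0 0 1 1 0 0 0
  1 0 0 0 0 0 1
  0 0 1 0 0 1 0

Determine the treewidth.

A width-2 tree decomposition is:
Bags: B1 = {2, 4, 5}  B2 = {2, 3, 5}  B3 = {2, 3, 7}  B4 = {2, 6, 7}  B5 = {1, 2, 6}
Tree: B1–B2, B2–B3, B3–B4, B4–B5
Every bag has size at most 3, so the width is 3 − 1 = 2 and tw(G) ≤ 2. The edges 2–4–5–3–7–6–1–2 form a cycle, so G is not a tree and its treewidth is at least 2. Hence tw(G) = 2 exactly.

2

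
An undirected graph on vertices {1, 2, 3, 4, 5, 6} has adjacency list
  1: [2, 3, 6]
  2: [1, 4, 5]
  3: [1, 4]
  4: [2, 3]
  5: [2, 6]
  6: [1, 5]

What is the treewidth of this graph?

A width-2 tree decomposition is:
Bags: B1 = {2, 5, 6}  B2 = {1, 2, 6}  B3 = {1, 2, 4}  B4 = {1, 3, 4}
Tree: B1–B2, B2–B3, B3–B4
Each bag holds 3 vertices, so the decomposition has width 2, which upper-bounds the treewidth. For the lower bound, G contains the cycle 5–6–1–2–5, so G is not a forest; only forests have treewidth ≤ 1, hence tw(G) ≥ 2. Therefore the treewidth is 2.

2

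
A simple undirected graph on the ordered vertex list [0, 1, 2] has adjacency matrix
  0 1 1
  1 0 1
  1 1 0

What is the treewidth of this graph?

2

A width-2 tree decomposition is:
Bags: B1 = {0, 1, 2}
Tree: (single bag)
With just one bag of size 3, the width is 3 − 1 = 2, so tw(G) ≤ 2. For the lower bound, the 3 vertices {0, 1, 2} are pairwise adjacent, and any tree decomposition puts a clique entirely inside one bag — forcing width ≥ 2. Combining the bounds, tw(G) = 2.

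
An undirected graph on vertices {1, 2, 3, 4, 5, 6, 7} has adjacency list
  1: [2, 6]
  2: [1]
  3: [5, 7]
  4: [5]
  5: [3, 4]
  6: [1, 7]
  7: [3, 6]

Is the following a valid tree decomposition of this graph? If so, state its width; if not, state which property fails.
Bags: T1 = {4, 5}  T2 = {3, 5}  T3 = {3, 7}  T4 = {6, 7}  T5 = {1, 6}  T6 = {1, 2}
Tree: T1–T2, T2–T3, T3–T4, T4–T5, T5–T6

Yes; width 1.

Checking the three conditions: (i) the bags cover all of {1, 2, 3, 4, 5, 6, 7}; (ii) for each edge, some bag contains both endpoints; (iii) the bags containing any fixed vertex form a subtree. All hold, so the decomposition is valid with width 2 − 1 = 1.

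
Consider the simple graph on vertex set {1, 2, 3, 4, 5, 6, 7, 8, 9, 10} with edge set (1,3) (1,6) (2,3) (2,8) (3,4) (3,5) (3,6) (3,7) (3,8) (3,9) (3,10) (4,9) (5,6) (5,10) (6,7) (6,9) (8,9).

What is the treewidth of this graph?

A width-2 tree decomposition is:
Bags: B1 = {3, 6, 9}  B2 = {3, 5, 6}  B3 = {3, 6, 7}  B4 = {3, 4, 9}  B5 = {3, 8, 9}  B6 = {1, 3, 6}  B7 = {2, 3, 8}  B8 = {3, 5, 10}
Tree: B1–B2, B1–B3, B1–B4, B1–B5, B1–B6, B5–B7, B2–B8
Each bag holds 3 vertices, so the decomposition has width 2, which upper-bounds the treewidth. For the lower bound, the 3 vertices {2, 3, 8} are pairwise adjacent, and any tree decomposition puts a clique entirely inside one bag — forcing width ≥ 2. Combining the bounds, tw(G) = 2.

2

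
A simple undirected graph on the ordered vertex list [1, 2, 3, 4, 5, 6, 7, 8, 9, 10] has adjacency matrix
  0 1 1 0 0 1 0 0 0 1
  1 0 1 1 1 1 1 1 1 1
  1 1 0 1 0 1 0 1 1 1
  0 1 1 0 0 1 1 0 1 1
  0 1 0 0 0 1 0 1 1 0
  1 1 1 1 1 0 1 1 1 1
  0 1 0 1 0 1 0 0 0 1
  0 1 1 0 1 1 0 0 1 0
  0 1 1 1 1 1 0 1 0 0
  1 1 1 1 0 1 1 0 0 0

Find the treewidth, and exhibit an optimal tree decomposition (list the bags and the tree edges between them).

Treewidth 4.
One optimal decomposition is:
Bags: B1 = {2, 3, 4, 6, 9}  B2 = {2, 3, 4, 6, 10}  B3 = {2, 3, 6, 8, 9}  B4 = {2, 4, 6, 7, 10}  B5 = {2, 5, 6, 8, 9}  B6 = {1, 2, 3, 6, 10}
Tree: B1–B2, B1–B3, B2–B4, B3–B5, B2–B6

Each bag holds 5 vertices, so the decomposition has width 4, which upper-bounds the treewidth. On the other hand G contains the 5-clique {2, 3, 6, 8, 9}. A clique must lie in a single bag of any decomposition, so no decomposition can have width below 4. The upper and lower bounds meet at 4, so that is the treewidth.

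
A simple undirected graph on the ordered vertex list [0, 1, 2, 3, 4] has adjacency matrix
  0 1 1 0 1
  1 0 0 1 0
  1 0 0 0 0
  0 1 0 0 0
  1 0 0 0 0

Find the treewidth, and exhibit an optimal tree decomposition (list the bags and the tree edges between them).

Every bag has size at most 2, so the width is 2 − 1 = 1 and tw(G) ≤ 1. Since G has at least one edge (e.g. 3–1), it is not an edgeless graph, so tw(G) ≥ 1. The upper and lower bounds meet at 1, so that is the treewidth.

Treewidth 1.
Bags: B1 = {1, 3}  B2 = {0, 1}  B3 = {0, 4}  B4 = {0, 2}
Tree: B1–B2, B2–B3, B2–B4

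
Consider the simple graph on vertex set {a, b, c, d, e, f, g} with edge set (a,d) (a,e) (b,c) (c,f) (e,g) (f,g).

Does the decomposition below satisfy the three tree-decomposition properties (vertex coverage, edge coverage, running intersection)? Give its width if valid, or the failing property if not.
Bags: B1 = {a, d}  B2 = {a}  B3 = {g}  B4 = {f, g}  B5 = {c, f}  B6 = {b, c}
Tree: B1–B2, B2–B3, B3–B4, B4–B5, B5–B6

A tree decomposition must satisfy three properties: every vertex lies in some bag; for every edge, both endpoints lie together in some bag; and for every vertex, the bags containing it form a connected subtree. Here vertex e appears in no bag, so the decomposition is invalid.

No — vertex e appears in no bag.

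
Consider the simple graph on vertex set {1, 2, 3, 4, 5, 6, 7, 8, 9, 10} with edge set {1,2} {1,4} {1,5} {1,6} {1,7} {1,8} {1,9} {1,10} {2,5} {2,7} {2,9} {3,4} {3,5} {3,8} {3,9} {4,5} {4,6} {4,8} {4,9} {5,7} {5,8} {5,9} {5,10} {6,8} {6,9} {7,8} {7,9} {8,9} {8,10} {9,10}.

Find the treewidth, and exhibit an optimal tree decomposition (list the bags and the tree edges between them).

Every bag has size at most 5, so the width is 5 − 1 = 4 and tw(G) ≤ 4. Conversely, {1, 5, 8, 9, 10} is a clique of size 5, and the vertices of any clique must share a bag in every tree decomposition; so some bag has ≥ 5 vertices and tw(G) ≥ 4. Hence tw(G) = 4 exactly.

Treewidth 4.
Bags: B1 = {1, 5, 7, 8, 9}  B2 = {1, 4, 5, 8, 9}  B3 = {1, 2, 5, 7, 9}  B4 = {1, 5, 8, 9, 10}  B5 = {3, 4, 5, 8, 9}  B6 = {1, 4, 6, 8, 9}
Tree: B1–B2, B1–B3, B2–B4, B2–B5, B2–B6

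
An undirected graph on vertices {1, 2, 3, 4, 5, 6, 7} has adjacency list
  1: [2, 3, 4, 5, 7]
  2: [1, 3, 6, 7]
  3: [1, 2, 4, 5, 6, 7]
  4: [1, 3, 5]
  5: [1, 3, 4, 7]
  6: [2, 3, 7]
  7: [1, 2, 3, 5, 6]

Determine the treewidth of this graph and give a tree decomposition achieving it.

Every bag has size at most 4, so the width is 4 − 1 = 3 and tw(G) ≤ 3. For the lower bound, the 4 vertices {1, 2, 3, 7} are pairwise adjacent, and any tree decomposition puts a clique entirely inside one bag — forcing width ≥ 3. Combining the bounds, tw(G) = 3.

Treewidth 3.
One optimal decomposition is:
Bags: B1 = {1, 3, 4, 5}  B2 = {1, 3, 5, 7}  B3 = {1, 2, 3, 7}  B4 = {2, 3, 6, 7}
Tree: B1–B2, B2–B3, B3–B4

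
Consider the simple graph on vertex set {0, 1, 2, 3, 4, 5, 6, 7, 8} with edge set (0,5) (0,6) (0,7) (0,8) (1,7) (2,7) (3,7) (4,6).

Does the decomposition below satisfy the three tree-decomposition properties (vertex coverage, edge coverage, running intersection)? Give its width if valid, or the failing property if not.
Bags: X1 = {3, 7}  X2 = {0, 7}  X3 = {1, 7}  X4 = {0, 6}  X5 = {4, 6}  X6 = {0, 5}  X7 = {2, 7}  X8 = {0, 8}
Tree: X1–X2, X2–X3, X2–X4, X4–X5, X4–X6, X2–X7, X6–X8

Yes; width 1.

Every vertex of G appears in some bag (union = {0, 1, 2, 3, 4, 5, 6, 7, 8}); every edge is covered by a bag; and for each vertex v the set of bags containing v is connected in the bag tree. The decomposition is therefore valid. The largest bag has 2 vertices, so the width is 1.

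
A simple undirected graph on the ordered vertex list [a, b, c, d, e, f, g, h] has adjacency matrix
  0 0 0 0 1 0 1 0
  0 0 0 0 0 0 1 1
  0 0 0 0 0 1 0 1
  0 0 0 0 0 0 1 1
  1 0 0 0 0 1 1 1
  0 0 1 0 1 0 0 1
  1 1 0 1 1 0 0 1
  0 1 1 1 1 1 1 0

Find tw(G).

2

A width-2 tree decomposition is:
Bags: B1 = {e, f, h}  B2 = {c, f, h}  B3 = {e, g, h}  B4 = {a, e, g}  B5 = {d, g, h}  B6 = {b, g, h}
Tree: B1–B2, B1–B3, B3–B4, B3–B5, B5–B6
The largest bag has 3 vertices, giving width 2; this decomposition certifies tw(G) ≤ 2. For the lower bound, the 3 vertices {d, g, h} are pairwise adjacent, and any tree decomposition puts a clique entirely inside one bag — forcing width ≥ 2. Hence tw(G) = 2 exactly.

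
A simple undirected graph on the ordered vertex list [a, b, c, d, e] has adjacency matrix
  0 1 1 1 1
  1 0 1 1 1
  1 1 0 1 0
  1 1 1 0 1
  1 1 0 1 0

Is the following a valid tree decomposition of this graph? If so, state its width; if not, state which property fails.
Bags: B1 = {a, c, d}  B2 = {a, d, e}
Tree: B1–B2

No — vertex b appears in no bag.

A tree decomposition must satisfy three properties: every vertex lies in some bag; for every edge, both endpoints lie together in some bag; and for every vertex, the bags containing it form a connected subtree. Here vertex b appears in no bag, so the decomposition is invalid.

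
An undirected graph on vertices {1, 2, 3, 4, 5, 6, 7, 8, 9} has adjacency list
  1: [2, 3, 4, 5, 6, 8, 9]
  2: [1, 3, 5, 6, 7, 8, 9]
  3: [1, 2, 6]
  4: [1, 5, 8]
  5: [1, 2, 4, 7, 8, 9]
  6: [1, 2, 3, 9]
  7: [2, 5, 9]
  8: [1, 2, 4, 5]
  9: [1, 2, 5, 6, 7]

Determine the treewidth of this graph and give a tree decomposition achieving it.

Treewidth 3.
Bags: B1 = {2, 5, 7, 9}  B2 = {1, 2, 5, 9}  B3 = {1, 2, 6, 9}  B4 = {1, 2, 5, 8}  B5 = {1, 2, 3, 6}  B6 = {1, 4, 5, 8}
Tree: B1–B2, B2–B3, B2–B4, B3–B5, B4–B6

Every bag has size at most 4, so the width is 4 − 1 = 3 and tw(G) ≤ 3. For the lower bound, the 4 vertices {1, 2, 3, 6} are pairwise adjacent, and any tree decomposition puts a clique entirely inside one bag — forcing width ≥ 3. The upper and lower bounds meet at 3, so that is the treewidth.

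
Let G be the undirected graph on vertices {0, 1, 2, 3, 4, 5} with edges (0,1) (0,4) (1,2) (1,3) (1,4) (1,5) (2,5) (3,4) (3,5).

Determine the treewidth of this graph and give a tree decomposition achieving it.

Each bag holds 3 vertices, so the decomposition has width 2, which upper-bounds the treewidth. For the lower bound, the 3 vertices {0, 1, 4} are pairwise adjacent, and any tree decomposition puts a clique entirely inside one bag — forcing width ≥ 2. Therefore the treewidth is 2.

Treewidth 2.
Bags: B1 = {0, 1, 4}  B2 = {1, 3, 4}  B3 = {1, 3, 5}  B4 = {1, 2, 5}
Tree: B1–B2, B2–B3, B3–B4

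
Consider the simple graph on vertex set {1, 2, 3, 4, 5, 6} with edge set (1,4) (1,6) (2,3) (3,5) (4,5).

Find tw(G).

A width-1 tree decomposition is:
Bags: B1 = {1, 6}  B2 = {1, 4}  B3 = {4, 5}  B4 = {3, 5}  B5 = {2, 3}
Tree: B1–B2, B2–B3, B3–B4, B4–B5
Each bag holds 2 vertices, so the decomposition has width 1, which upper-bounds the treewidth. Since G has at least one edge (e.g. 6–1), it is not an edgeless graph, so tw(G) ≥ 1. Hence tw(G) = 1 exactly.

1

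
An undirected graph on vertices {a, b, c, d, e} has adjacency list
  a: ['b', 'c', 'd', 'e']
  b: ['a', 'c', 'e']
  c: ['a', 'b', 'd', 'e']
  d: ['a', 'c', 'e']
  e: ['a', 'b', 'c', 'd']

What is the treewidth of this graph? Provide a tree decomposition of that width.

Every bag has size at most 4, so the width is 4 − 1 = 3 and tw(G) ≤ 3. For the lower bound, the 4 vertices {a, c, d, e} are pairwise adjacent, and any tree decomposition puts a clique entirely inside one bag — forcing width ≥ 3. Therefore the treewidth is 3.

Treewidth 3.
Bags: B1 = {a, b, c, e}  B2 = {a, c, d, e}
Tree: B1–B2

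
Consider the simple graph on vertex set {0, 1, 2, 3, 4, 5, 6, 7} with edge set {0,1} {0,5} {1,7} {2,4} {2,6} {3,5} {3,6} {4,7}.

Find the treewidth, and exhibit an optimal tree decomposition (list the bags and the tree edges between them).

Every bag has size at most 3, so the width is 3 − 1 = 2 and tw(G) ≤ 2. For the lower bound, G contains the cycle 3–5–0–1–7–4–2–6–3, so G is not a forest; only forests have treewidth ≤ 1, hence tw(G) ≥ 2. Hence tw(G) = 2 exactly.

Treewidth 2.
Bags: B1 = {0, 3, 5}  B2 = {0, 1, 3}  B3 = {1, 3, 7}  B4 = {3, 4, 7}  B5 = {2, 3, 4}  B6 = {2, 3, 6}
Tree: B1–B2, B2–B3, B3–B4, B4–B5, B5–B6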